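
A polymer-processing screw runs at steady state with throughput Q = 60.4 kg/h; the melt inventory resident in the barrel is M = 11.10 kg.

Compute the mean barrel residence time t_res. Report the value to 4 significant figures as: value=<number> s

value=661.6 s

Convert throughput: Q = 60.4 kg/h = 60.4/3600 = 0.0167778 kg/s
Mean residence time: t_res = M/Q_s = 11.10 kg / 0.0167778 kg/s = 661.589 s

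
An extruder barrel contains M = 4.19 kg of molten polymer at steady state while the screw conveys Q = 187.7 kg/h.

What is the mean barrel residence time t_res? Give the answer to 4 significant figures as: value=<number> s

Q_s = Q / 3600 = 187.7 / 3600 = 0.0521389 kg/s
t_res = M / Q_s = 4.19 / 0.0521389 = 80.3623 s

value=80.36 s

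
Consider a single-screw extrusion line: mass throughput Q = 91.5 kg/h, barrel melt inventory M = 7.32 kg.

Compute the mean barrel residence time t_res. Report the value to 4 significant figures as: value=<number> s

Q_s = Q / 3600 = 91.5 / 3600 = 0.0254167 kg/s
t_res = M / Q_s = 7.32 / 0.0254167 = 288 s

value=288.0 s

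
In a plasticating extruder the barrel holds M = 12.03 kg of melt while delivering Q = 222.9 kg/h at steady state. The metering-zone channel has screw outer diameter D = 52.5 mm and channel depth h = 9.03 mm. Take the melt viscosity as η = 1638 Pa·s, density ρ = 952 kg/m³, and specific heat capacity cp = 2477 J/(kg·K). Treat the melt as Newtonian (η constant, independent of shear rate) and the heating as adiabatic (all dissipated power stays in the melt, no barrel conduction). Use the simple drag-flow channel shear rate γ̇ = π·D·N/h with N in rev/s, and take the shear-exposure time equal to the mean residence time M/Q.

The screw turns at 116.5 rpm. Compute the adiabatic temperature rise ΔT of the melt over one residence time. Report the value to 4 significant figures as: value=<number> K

Convert throughput: Q = 222.9 kg/h = 222.9/3600 = 0.0619167 kg/s
t_res = M / Q_s = 12.03 / 0.0619167 = 194.293 s
Convert to SI: D = 0.0525 m, h = 0.00903 m, N = 116.5/60 = 1.94167 rev/s
γ̇ = π D N / h = (π)(0.0525)(1.94167) / 0.00903 = 35.4647 s⁻¹
Adiabatic rise: ΔT = η γ̇² t_res / (ρ cp) = 1638·(35.4647)²·194.293 / (952·2477) = 169.747 K

value=169.7 K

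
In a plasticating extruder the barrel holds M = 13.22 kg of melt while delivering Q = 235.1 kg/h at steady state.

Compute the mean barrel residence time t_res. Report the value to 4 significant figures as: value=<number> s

Q_s = Q / 3600 = 235.1 / 3600 = 0.0653056 kg/s
t_res = M / Q_s = 13.22 / 0.0653056 = 202.433 s

value=202.4 s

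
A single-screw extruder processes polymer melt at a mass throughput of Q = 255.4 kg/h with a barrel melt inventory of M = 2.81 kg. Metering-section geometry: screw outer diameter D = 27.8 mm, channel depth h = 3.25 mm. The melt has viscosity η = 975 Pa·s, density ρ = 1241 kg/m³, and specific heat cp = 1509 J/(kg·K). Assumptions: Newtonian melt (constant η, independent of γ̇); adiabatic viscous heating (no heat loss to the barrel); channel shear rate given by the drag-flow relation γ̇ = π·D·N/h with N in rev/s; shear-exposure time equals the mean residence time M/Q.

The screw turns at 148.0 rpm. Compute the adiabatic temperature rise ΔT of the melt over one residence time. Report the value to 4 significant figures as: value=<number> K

value=90.61 K

Throughput in SI: Q_s = 255.4 kg/h ÷ 3600 s/h = 0.0709444 kg/s
Mean residence time: t_res = M/Q_s = 2.81 kg / 0.0709444 kg/s = 39.6085 s
Convert to SI: D = 0.0278 m, h = 0.00325 m, N = 148.0/60 = 2.46667 rev/s
γ̇ = π·D·N / h = π · 0.0278 · 2.46667 / 0.00325 = 66.286 s⁻¹
ΔT = η·γ̇²·t_res/(ρ·cp) = [975 × 66.286² × 39.6085] / [1241 × 1509] = 90.6098 K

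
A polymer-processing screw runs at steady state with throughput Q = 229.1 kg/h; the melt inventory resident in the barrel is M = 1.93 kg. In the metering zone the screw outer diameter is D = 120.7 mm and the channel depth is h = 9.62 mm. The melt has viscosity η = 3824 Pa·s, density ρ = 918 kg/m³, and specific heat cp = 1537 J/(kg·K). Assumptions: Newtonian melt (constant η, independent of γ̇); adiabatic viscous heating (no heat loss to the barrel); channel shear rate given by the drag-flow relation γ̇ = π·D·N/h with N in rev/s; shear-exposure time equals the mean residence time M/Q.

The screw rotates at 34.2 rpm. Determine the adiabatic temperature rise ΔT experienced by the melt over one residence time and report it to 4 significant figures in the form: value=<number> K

value=41.49 K

Throughput in SI: Q_s = 229.1 kg/h ÷ 3600 s/h = 0.0636389 kg/s
t_res = M / Q_s = 1.93 ÷ 0.0636389 = 30.3274 s
D = 120.7 mm = 0.1207 m;  h = 9.62 mm = 0.00962 m;  N = 34.2 rpm / 60 = 0.57 rev/s
γ̇ = π·D·N / h = π · 0.1207 · 0.57 / 0.00962 = 22.4676 s⁻¹
ΔT = η·γ̇²·t_res / (ρ·cp) = 3824 · (22.4676)² · 30.3274 / (918 · 1537) = 41.4906 K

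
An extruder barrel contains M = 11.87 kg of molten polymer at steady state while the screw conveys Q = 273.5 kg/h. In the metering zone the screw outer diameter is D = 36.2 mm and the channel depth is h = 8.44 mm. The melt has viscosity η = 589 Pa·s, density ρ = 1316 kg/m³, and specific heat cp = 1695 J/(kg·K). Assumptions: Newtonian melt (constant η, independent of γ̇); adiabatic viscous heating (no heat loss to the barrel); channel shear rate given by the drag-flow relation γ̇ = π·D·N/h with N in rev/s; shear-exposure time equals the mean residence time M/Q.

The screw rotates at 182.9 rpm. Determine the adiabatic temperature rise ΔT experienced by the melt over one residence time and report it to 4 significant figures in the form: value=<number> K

Throughput in SI: Q_s = 273.5 kg/h ÷ 3600 s/h = 0.0759722 kg/s
t_res = M / Q_s = 11.87 ÷ 0.0759722 = 156.241 s
D = 36.2 mm = 0.0362 m;  h = 8.44 mm = 0.00844 m;  N = 182.9 rpm / 60 = 3.04833 rev/s
γ̇ = π·D·N / h = π · 0.0362 · 3.04833 / 0.00844 = 41.0751 s⁻¹
ΔT = η·γ̇²·t_res / (ρ·cp) = 589 · (41.0751)² · 156.241 / (1316 · 1695) = 69.6053 K

value=69.61 K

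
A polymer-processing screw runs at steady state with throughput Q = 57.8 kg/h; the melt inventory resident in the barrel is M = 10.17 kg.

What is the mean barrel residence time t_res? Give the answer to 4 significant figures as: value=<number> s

value=633.4 s

Q_s = Q / 3600 = 57.8 / 3600 = 0.0160556 kg/s
t_res = M / Q_s = 10.17 ÷ 0.0160556 = 633.426 s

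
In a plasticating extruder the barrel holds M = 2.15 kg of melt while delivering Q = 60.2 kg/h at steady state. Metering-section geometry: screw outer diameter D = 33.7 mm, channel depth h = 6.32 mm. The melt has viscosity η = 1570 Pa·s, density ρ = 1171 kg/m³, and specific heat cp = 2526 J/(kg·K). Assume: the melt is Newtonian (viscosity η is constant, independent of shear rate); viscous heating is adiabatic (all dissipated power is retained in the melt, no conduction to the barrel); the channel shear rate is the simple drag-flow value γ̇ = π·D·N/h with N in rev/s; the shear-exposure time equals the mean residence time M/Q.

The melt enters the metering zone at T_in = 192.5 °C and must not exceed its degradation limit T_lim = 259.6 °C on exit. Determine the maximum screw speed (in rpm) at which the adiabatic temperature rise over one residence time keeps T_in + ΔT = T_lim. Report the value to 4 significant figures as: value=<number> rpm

Throughput in SI: Q_s = 60.2 kg/h ÷ 3600 s/h = 0.0167222 kg/s
t_res = M / Q_s = 2.15 ÷ 0.0167222 = 128.571 s
Convert to metres: D = 0.0337 m, h = 0.00632 m
ΔT_a = T_lim − T_in = 259.6 − 192.5 = 67.1 K
Invert ΔT = ηγ̇²t_res/(ρcp) for γ̇: γ̇_max² = ΔT_a ρ cp / (η t_res) = 67.1·1171·2526 / (1570·128.571) = 983.261 s⁻²
Take the square root: γ̇_max = √(983.261) = 31.357 s⁻¹
N_max = γ̇_max·h / (π·D) = 31.357 · 0.00632 / (π · 0.0337) = 1.87185 rev/s = 112.311 rpm

value=112.3 rpm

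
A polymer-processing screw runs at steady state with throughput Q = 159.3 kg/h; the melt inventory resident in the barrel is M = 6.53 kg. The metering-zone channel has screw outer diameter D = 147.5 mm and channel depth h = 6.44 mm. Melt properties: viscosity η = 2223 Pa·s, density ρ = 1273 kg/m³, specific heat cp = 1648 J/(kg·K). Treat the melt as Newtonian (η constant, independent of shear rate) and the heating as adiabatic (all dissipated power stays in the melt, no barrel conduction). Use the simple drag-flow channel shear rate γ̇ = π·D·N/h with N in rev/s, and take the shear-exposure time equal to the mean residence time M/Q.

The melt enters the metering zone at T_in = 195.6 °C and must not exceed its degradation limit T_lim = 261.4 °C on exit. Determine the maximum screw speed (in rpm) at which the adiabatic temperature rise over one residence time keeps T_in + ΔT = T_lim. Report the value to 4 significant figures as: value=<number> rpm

Convert throughput: Q = 159.3 kg/h = 159.3/3600 = 0.04425 kg/s
t_res = M / Q_s = 6.53 ÷ 0.04425 = 147.571 s
Convert to metres: D = 0.1475 m, h = 0.00644 m
ΔT_a = T_lim − T_in = 261.4 °C − 195.6 °C = 65.8 K
γ̇_max² = ΔT_a·ρ·cp / (η·t_res) = [65.8 × 1273 × 1648] / [2223 × 147.571] = 420.797 s⁻²
γ̇_max = sqrt(420.797) = 20.5133 s⁻¹
N_max = γ̇_max·h / (π·D) = 20.5133 · 0.00644 / (π · 0.1475) = 0.285089 rev/s = 17.1053 rpm

value=17.11 rpm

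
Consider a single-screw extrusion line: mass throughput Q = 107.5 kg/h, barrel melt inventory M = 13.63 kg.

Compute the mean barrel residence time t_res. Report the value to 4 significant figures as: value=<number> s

value=456.4 s

Q_s = Q / 3600 = 107.5 / 3600 = 0.0298611 kg/s
t_res = M / Q_s = 13.63 / 0.0298611 = 456.447 s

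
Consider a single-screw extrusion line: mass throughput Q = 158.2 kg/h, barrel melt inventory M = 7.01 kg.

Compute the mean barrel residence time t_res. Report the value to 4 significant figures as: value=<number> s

Throughput in SI: Q_s = 158.2 kg/h ÷ 3600 s/h = 0.0439444 kg/s
t_res = M / Q_s = 7.01 ÷ 0.0439444 = 159.52 s

value=159.5 s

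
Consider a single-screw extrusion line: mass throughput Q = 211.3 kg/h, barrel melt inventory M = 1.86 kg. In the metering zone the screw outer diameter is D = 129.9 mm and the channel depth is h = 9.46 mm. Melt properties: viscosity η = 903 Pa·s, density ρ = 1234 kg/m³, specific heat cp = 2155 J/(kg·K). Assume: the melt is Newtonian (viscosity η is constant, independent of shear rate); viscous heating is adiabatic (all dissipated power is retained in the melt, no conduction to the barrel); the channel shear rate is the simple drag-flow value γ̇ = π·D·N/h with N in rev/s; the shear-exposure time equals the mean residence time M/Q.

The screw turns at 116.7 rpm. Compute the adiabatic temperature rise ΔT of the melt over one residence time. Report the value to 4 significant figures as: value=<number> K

value=75.76 K

Q_s = Q / 3600 = 211.3 / 3600 = 0.0586944 kg/s
Mean residence time: t_res = M/Q_s = 1.86 kg / 0.0586944 kg/s = 31.6895 s
Convert to SI: D = 0.1299 m, h = 0.00946 m, N = 116.7/60 = 1.945 rev/s
γ̇ = π·D·N / h = π · 0.1299 · 1.945 / 0.00946 = 83.9049 s⁻¹
ΔT = η·γ̇²·t_res / (ρ·cp) = 903 · (83.9049)² · 31.6895 / (1234 · 2155) = 75.7559 K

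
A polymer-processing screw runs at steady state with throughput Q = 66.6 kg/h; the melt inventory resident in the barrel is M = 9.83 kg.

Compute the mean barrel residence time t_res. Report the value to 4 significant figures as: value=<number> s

Throughput in SI: Q_s = 66.6 kg/h ÷ 3600 s/h = 0.0185 kg/s
Mean residence time: t_res = M/Q_s = 9.83 kg / 0.0185 kg/s = 531.351 s

value=531.4 s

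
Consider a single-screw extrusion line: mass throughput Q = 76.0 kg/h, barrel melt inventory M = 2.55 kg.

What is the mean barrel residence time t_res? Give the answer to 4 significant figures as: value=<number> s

value=120.8 s

Convert throughput: Q = 76.0 kg/h = 76.0/3600 = 0.0211111 kg/s
t_res = M / Q_s = 2.55 ÷ 0.0211111 = 120.789 s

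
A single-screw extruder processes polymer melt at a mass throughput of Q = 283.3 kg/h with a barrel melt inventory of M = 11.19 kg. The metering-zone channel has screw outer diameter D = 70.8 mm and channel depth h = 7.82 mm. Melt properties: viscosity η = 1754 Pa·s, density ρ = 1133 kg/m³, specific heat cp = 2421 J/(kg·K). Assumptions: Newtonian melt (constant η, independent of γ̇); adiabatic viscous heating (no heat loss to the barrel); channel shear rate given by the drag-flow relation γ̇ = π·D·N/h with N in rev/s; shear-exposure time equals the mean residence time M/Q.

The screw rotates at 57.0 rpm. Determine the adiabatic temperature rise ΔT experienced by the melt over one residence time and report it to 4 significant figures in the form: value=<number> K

value=66.39 K

Throughput in SI: Q_s = 283.3 kg/h ÷ 3600 s/h = 0.0786944 kg/s
t_res = M / Q_s = 11.19 ÷ 0.0786944 = 142.196 s
D = 70.8 mm = 0.0708 m;  h = 7.82 mm = 0.00782 m;  N = 57.0 rpm / 60 = 0.95 rev/s
Shear rate: γ̇ = πDN/h = π·0.0708·0.95/0.00782 = 27.0209 s⁻¹
ΔT = η·γ̇²·t_res / (ρ·cp) = 1754 · (27.0209)² · 142.196 / (1133 · 2421) = 66.3882 K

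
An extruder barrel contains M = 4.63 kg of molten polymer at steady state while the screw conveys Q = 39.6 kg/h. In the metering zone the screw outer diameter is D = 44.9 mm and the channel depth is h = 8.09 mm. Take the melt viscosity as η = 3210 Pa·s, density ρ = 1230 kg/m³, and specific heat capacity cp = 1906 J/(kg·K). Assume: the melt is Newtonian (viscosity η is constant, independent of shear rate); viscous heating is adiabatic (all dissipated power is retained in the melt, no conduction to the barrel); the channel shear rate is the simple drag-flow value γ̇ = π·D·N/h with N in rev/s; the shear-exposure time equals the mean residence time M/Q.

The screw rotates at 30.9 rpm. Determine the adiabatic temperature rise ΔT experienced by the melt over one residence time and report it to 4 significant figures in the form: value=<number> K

Convert throughput: Q = 39.6 kg/h = 39.6/3600 = 0.011 kg/s
Mean residence time: t_res = M/Q_s = 4.63 kg / 0.011 kg/s = 420.909 s
Convert to SI: D = 0.0449 m, h = 0.00809 m, N = 30.9/60 = 0.515 rev/s
Shear rate: γ̇ = πDN/h = π·0.0449·0.515/0.00809 = 8.97956 s⁻¹
ΔT = η·γ̇²·t_res/(ρ·cp) = [3210 × 8.97956² × 420.909] / [1230 × 1906] = 46.4703 K

value=46.47 K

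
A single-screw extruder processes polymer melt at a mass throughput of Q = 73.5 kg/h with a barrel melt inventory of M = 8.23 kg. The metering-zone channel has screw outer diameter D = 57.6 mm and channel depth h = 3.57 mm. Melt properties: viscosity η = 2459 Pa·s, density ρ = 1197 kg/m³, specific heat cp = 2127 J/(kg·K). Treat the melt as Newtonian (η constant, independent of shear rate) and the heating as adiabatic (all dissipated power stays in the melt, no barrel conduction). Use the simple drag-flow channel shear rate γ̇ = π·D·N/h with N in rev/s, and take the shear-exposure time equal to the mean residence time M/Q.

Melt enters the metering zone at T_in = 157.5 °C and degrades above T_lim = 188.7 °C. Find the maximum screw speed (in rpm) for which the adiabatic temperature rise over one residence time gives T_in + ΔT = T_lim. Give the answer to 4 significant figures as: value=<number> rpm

Throughput in SI: Q_s = 73.5 kg/h ÷ 3600 s/h = 0.0204167 kg/s
t_res = M / Q_s = 8.23 ÷ 0.0204167 = 403.102 s
Geometry in SI: D = 57.6 mm → 0.0576 m, h = 3.57 mm → 0.00357 m
Allowable rise: ΔT_a = T_lim − T_in = 188.7 − 157.5 = 31.2 K
γ̇_max² = ΔT_a·ρ·cp/(η·t_res) = 31.2·1197·2127/(2459·403.102) = 80.1388 s⁻²
γ̇_max = sqrt(80.1388) = 8.95203 s⁻¹
Solve γ̇ = πDN/h for N: N_max = γ̇_max·h/(π·D) = 8.95203 × 0.00357 / (π × 0.0576) = 0.176611 rev/s = 10.5966 rpm

value=10.60 rpm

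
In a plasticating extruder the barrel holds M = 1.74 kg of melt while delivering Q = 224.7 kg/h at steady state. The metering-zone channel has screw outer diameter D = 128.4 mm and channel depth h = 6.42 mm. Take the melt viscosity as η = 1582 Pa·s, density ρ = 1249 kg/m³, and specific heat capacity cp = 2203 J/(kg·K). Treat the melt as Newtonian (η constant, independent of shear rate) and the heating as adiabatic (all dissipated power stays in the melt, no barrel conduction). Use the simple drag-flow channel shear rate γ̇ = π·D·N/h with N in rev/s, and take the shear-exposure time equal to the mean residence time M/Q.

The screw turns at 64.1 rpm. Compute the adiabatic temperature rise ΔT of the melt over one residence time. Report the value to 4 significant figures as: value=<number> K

value=72.22 K

Throughput in SI: Q_s = 224.7 kg/h ÷ 3600 s/h = 0.0624167 kg/s
Mean residence time: t_res = M/Q_s = 1.74 kg / 0.0624167 kg/s = 27.8772 s
Convert to SI: D = 0.1284 m, h = 0.00642 m, N = 64.1/60 = 1.06833 rev/s
Shear rate: γ̇ = πDN/h = π·0.1284·1.06833/0.00642 = 67.1254 s⁻¹
ΔT = η·γ̇²·t_res / (ρ·cp) = 1582 · (67.1254)² · 27.8772 / (1249 · 2203) = 72.219 K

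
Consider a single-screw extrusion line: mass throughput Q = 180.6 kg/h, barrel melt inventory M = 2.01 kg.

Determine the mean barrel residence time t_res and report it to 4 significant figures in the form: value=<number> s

value=40.07 s

Throughput in SI: Q_s = 180.6 kg/h ÷ 3600 s/h = 0.0501667 kg/s
t_res = M / Q_s = 2.01 / 0.0501667 = 40.0664 s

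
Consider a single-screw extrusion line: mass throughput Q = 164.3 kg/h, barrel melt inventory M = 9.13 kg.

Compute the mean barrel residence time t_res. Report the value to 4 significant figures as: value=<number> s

value=200.0 s

Throughput in SI: Q_s = 164.3 kg/h ÷ 3600 s/h = 0.0456389 kg/s
t_res = M / Q_s = 9.13 / 0.0456389 = 200.049 s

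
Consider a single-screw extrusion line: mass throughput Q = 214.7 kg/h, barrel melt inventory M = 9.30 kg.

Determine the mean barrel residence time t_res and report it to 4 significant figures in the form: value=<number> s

Convert throughput: Q = 214.7 kg/h = 214.7/3600 = 0.0596389 kg/s
Mean residence time: t_res = M/Q_s = 9.30 kg / 0.0596389 kg/s = 155.939 s

value=155.9 s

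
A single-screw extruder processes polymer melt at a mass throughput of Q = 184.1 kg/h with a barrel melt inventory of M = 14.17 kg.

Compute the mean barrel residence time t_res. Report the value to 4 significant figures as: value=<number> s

Q_s = Q / 3600 = 184.1 / 3600 = 0.0511389 kg/s
t_res = M / Q_s = 14.17 / 0.0511389 = 277.089 s

value=277.1 s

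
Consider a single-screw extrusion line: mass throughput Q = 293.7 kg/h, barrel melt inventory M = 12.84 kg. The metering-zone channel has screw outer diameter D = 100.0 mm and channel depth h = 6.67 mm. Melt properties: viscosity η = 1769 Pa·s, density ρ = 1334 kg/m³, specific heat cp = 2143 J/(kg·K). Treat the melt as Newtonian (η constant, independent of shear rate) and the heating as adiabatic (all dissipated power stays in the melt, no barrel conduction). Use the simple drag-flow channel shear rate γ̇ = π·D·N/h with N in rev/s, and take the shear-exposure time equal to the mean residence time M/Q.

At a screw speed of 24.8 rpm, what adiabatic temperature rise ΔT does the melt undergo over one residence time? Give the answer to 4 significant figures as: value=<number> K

Throughput in SI: Q_s = 293.7 kg/h ÷ 3600 s/h = 0.0815833 kg/s
Mean residence time: t_res = M/Q_s = 12.84 kg / 0.0815833 kg/s = 157.385 s
D = 100.0 mm = 0.1 m;  h = 6.67 mm = 0.00667 m;  N = 24.8 rpm / 60 = 0.413333 rev/s
Shear rate: γ̇ = πDN/h = π·0.1·0.413333/0.00667 = 19.4681 s⁻¹
ΔT = η·γ̇²·t_res/(ρ·cp) = [1769 × 19.4681² × 157.385] / [1334 × 2143] = 36.9116 K

value=36.91 K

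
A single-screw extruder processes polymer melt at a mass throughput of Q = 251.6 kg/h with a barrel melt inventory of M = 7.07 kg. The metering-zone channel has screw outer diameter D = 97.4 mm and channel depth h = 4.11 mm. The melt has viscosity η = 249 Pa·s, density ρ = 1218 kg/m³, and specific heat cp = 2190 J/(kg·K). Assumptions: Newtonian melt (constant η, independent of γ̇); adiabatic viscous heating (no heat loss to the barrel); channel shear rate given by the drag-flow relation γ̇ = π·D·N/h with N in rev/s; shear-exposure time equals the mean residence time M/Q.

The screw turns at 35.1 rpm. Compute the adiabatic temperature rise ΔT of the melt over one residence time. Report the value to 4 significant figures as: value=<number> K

value=17.91 K

Q_s = Q / 3600 = 251.6 / 3600 = 0.0698889 kg/s
t_res = M / Q_s = 7.07 / 0.0698889 = 101.161 s
Convert to SI: D = 0.0974 m, h = 0.00411 m, N = 35.1/60 = 0.585 rev/s
γ̇ = π D N / h = (π)(0.0974)(0.585) / 0.00411 = 43.5535 s⁻¹
Adiabatic rise: ΔT = η γ̇² t_res / (ρ cp) = 249·(43.5535)²·101.161 / (1218·2190) = 17.9129 K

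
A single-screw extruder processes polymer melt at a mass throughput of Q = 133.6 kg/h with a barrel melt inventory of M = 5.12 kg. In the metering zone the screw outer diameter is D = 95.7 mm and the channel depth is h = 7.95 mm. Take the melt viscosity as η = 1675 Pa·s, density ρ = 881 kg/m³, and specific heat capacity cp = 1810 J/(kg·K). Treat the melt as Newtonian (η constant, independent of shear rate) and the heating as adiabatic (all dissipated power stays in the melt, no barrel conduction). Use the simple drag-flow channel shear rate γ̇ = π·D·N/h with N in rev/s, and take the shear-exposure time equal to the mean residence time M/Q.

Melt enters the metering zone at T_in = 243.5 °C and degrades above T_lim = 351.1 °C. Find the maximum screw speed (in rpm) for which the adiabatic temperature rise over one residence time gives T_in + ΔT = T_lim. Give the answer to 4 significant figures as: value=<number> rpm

Throughput in SI: Q_s = 133.6 kg/h ÷ 3600 s/h = 0.0371111 kg/s
t_res = M / Q_s = 5.12 ÷ 0.0371111 = 137.964 s
Convert to metres: D = 0.0957 m, h = 0.00795 m
ΔT_a = T_lim − T_in = 351.1 °C − 243.5 °C = 107.6 K
γ̇_max² = ΔT_a·ρ·cp/(η·t_res) = 107.6·881·1810/(1675·137.964) = 742.482 s⁻²
Take the square root: γ̇_max = √(742.482) = 27.2485 s⁻¹
Solve γ̇ = πDN/h for N: N_max = γ̇_max·h/(π·D) = 27.2485 × 0.00795 / (π × 0.0957) = 0.720524 rev/s = 43.2314 rpm

value=43.23 rpm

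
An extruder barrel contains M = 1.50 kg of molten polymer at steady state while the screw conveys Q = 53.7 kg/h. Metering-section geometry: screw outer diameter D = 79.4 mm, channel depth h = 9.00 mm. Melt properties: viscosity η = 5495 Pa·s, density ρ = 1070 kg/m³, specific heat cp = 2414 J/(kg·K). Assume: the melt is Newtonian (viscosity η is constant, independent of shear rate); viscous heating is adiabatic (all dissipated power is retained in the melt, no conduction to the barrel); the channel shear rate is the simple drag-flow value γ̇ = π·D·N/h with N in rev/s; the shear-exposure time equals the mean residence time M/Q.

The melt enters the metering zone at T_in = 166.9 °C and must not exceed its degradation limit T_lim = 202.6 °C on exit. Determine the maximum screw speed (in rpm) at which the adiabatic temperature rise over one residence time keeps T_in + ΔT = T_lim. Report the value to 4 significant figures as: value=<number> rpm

Convert throughput: Q = 53.7 kg/h = 53.7/3600 = 0.0149167 kg/s
t_res = M / Q_s = 1.50 ÷ 0.0149167 = 100.559 s
D = 79.4 mm = 0.0794 m;  h = 9.00 mm = 0.009 m
ΔT_a = T_lim − T_in = 202.6 °C − 166.9 °C = 35.7 K
γ̇_max² = ΔT_a·ρ·cp/(η·t_res) = 35.7·1070·2414/(5495·100.559) = 166.879 s⁻²
Take the square root: γ̇_max = √(166.879) = 12.9182 s⁻¹
Solve γ̇ = πDN/h for N: N_max = γ̇_max·h/(π·D) = 12.9182 × 0.009 / (π × 0.0794) = 0.466094 rev/s = 27.9656 rpm

value=27.97 rpm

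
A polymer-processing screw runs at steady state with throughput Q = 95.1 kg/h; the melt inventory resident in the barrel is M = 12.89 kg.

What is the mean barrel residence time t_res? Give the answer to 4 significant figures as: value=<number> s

Throughput in SI: Q_s = 95.1 kg/h ÷ 3600 s/h = 0.0264167 kg/s
t_res = M / Q_s = 12.89 / 0.0264167 = 487.95 s

value=487.9 s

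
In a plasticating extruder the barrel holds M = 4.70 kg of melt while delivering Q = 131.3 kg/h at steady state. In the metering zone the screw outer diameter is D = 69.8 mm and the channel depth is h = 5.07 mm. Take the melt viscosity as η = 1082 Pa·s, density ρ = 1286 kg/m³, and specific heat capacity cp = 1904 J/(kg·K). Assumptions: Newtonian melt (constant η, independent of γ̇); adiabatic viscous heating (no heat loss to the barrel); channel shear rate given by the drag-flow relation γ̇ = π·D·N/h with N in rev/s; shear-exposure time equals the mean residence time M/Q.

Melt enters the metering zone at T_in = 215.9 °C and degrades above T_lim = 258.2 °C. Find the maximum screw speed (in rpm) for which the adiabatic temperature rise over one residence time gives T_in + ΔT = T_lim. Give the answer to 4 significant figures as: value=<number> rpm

value=37.81 rpm

Q_s = Q / 3600 = 131.3 / 3600 = 0.0364722 kg/s
Mean residence time: t_res = M/Q_s = 4.70 kg / 0.0364722 kg/s = 128.865 s
D = 69.8 mm = 0.0698 m;  h = 5.07 mm = 0.00507 m
ΔT_a = T_lim − T_in = 258.2 − 215.9 = 42.3 K
γ̇_max² = ΔT_a·ρ·cp / (η·t_res) = [42.3 × 1286 × 1904] / [1082 × 128.865] = 742.823 s⁻²
γ̇_max = √742.823 = 27.2548 s⁻¹
Solve γ̇ = πDN/h for N: N_max = γ̇_max·h/(π·D) = 27.2548 × 0.00507 / (π × 0.0698) = 0.630152 rev/s = 37.8091 rpm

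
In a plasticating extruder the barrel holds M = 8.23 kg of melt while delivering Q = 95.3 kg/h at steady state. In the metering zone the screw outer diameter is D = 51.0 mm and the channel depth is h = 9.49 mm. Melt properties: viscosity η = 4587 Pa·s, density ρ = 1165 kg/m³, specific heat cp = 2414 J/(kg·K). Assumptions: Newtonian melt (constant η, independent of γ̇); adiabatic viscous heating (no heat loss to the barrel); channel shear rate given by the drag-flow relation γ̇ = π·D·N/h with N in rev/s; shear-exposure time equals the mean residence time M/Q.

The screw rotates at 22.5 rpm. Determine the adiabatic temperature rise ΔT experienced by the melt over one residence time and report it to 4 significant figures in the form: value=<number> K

value=20.33 K

Throughput in SI: Q_s = 95.3 kg/h ÷ 3600 s/h = 0.0264722 kg/s
Mean residence time: t_res = M/Q_s = 8.23 kg / 0.0264722 kg/s = 310.892 s
Convert to SI: D = 0.051 m, h = 0.00949 m, N = 22.5/60 = 0.375 rev/s
Shear rate: γ̇ = πDN/h = π·0.051·0.375/0.00949 = 6.33119 s⁻¹
Adiabatic rise: ΔT = η γ̇² t_res / (ρ cp) = 4587·(6.33119)²·310.892 / (1165·2414) = 20.3257 K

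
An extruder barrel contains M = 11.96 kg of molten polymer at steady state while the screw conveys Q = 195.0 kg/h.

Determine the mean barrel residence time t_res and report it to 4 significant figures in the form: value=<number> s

value=220.8 s

Throughput in SI: Q_s = 195.0 kg/h ÷ 3600 s/h = 0.0541667 kg/s
t_res = M / Q_s = 11.96 ÷ 0.0541667 = 220.8 s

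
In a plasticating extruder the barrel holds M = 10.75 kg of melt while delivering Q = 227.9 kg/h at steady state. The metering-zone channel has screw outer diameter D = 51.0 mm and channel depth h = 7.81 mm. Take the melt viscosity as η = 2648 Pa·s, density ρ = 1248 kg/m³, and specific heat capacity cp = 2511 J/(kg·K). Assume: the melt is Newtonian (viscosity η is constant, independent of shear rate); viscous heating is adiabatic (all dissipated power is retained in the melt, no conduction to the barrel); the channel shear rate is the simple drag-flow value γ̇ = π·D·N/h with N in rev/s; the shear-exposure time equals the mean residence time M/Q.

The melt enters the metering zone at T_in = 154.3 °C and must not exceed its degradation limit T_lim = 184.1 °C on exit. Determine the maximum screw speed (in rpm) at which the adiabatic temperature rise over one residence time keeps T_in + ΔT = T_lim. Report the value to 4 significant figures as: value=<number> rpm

Throughput in SI: Q_s = 227.9 kg/h ÷ 3600 s/h = 0.0633056 kg/s
t_res = M / Q_s = 10.75 ÷ 0.0633056 = 169.811 s
Geometry in SI: D = 51.0 mm → 0.051 m, h = 7.81 mm → 0.00781 m
Allowable rise: ΔT_a = T_lim − T_in = 184.1 − 154.3 = 29.8 K
Invert ΔT = ηγ̇²t_res/(ρcp) for γ̇: γ̇_max² = ΔT_a ρ cp / (η t_res) = 29.8·1248·2511 / (2648·169.811) = 207.679 s⁻²
Take the square root: γ̇_max = √(207.679) = 14.4111 s⁻¹
N_max = γ̇_max h / (πD) = 14.4111·0.00781/(π·0.051) = 0.702469 rev/s → ×60 = 42.1482 rpm

value=42.15 rpm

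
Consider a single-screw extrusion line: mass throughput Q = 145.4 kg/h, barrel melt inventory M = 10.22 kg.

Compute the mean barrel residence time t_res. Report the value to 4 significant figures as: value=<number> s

value=253.0 s

Convert throughput: Q = 145.4 kg/h = 145.4/3600 = 0.0403889 kg/s
Mean residence time: t_res = M/Q_s = 10.22 kg / 0.0403889 kg/s = 253.04 s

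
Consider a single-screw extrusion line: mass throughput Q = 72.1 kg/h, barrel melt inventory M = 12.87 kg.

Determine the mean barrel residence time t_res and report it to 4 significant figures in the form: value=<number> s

value=642.6 s

Q_s = Q / 3600 = 72.1 / 3600 = 0.0200278 kg/s
t_res = M / Q_s = 12.87 ÷ 0.0200278 = 642.607 s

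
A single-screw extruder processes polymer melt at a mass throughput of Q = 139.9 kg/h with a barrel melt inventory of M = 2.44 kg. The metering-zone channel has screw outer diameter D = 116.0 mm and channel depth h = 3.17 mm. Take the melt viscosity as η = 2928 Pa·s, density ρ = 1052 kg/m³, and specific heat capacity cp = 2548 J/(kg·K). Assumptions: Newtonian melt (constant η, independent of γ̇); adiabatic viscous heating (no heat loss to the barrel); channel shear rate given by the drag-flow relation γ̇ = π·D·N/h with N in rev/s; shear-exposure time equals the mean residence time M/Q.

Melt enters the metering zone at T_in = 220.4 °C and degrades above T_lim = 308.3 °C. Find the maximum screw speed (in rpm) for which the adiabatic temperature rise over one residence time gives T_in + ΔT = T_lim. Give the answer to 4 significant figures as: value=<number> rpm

Convert throughput: Q = 139.9 kg/h = 139.9/3600 = 0.0388611 kg/s
t_res = M / Q_s = 2.44 ÷ 0.0388611 = 62.7877 s
Geometry in SI: D = 116.0 mm → 0.116 m, h = 3.17 mm → 0.00317 m
ΔT_a = T_lim − T_in = 308.3 − 220.4 = 87.9 K
Invert ΔT = ηγ̇²t_res/(ρcp) for γ̇: γ̇_max² = ΔT_a ρ cp / (η t_res) = 87.9·1052·2548 / (2928·62.7877) = 1281.62 s⁻²
γ̇_max = √1281.62 = 35.7997 s⁻¹
Solve γ̇ = πDN/h for N: N_max = γ̇_max·h/(π·D) = 35.7997 × 0.00317 / (π × 0.116) = 0.311409 rev/s = 18.6845 rpm

value=18.68 rpm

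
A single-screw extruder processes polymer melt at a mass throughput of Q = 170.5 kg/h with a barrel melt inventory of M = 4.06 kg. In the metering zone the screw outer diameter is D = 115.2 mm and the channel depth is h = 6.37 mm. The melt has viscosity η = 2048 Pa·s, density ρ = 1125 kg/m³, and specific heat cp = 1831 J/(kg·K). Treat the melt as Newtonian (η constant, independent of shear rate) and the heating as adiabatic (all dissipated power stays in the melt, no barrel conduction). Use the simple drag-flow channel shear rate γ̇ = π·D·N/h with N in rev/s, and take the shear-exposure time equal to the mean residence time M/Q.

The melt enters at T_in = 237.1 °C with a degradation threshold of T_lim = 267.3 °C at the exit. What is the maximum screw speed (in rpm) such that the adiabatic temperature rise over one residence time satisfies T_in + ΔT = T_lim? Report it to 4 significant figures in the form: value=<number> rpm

value=19.88 rpm

Convert throughput: Q = 170.5 kg/h = 170.5/3600 = 0.0473611 kg/s
Mean residence time: t_res = M/Q_s = 4.06 kg / 0.0473611 kg/s = 85.7243 s
D = 115.2 mm = 0.1152 m;  h = 6.37 mm = 0.00637 m
Allowable rise: ΔT_a = T_lim − T_in = 267.3 − 237.1 = 30.2 K
γ̇_max² = ΔT_a·ρ·cp/(η·t_res) = 30.2·1125·1831/(2048·85.7243) = 354.335 s⁻²
γ̇_max = sqrt(354.335) = 18.8238 s⁻¹
N_max = γ̇_max·h / (π·D) = 18.8238 · 0.00637 / (π · 0.1152) = 0.331317 rev/s = 19.879 rpm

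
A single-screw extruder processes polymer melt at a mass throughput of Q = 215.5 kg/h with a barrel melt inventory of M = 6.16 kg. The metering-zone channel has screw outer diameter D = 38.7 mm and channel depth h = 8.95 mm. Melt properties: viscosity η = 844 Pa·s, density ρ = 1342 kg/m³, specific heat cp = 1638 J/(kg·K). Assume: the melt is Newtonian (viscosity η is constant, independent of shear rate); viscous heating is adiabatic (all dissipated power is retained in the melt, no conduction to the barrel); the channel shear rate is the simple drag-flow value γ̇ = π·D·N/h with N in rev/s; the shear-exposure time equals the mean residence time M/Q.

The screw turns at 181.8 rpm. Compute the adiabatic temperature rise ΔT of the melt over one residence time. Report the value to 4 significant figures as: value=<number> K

value=66.94 K

Throughput in SI: Q_s = 215.5 kg/h ÷ 3600 s/h = 0.0598611 kg/s
Mean residence time: t_res = M/Q_s = 6.16 kg / 0.0598611 kg/s = 102.905 s
Convert to SI: D = 0.0387 m, h = 0.00895 m, N = 181.8/60 = 3.03 rev/s
γ̇ = π·D·N / h = π · 0.0387 · 3.03 / 0.00895 = 41.1605 s⁻¹
ΔT = η·γ̇²·t_res / (ρ·cp) = 844 · (41.1605)² · 102.905 / (1342 · 1638) = 66.938 K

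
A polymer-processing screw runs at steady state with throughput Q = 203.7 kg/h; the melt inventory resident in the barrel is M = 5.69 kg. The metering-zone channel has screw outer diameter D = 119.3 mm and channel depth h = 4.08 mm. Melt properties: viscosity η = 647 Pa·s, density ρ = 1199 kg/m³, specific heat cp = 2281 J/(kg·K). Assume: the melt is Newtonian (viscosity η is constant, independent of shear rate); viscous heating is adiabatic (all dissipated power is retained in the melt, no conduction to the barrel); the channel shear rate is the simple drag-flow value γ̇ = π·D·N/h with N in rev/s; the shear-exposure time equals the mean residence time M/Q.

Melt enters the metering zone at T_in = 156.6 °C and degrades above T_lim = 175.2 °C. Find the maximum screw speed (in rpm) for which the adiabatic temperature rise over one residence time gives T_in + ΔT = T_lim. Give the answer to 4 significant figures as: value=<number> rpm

value=18.26 rpm

Throughput in SI: Q_s = 203.7 kg/h ÷ 3600 s/h = 0.0565833 kg/s
t_res = M / Q_s = 5.69 / 0.0565833 = 100.56 s
Convert to metres: D = 0.1193 m, h = 0.00408 m
ΔT_a = T_lim − T_in = 175.2 °C − 156.6 °C = 18.6 K
Invert ΔT = ηγ̇²t_res/(ρcp) for γ̇: γ̇_max² = ΔT_a ρ cp / (η t_res) = 18.6·1199·2281 / (647·100.56) = 781.861 s⁻²
γ̇_max = √781.861 = 27.9618 s⁻¹
N_max = γ̇_max h / (πD) = 27.9618·0.00408/(π·0.1193) = 0.304393 rev/s → ×60 = 18.2636 rpm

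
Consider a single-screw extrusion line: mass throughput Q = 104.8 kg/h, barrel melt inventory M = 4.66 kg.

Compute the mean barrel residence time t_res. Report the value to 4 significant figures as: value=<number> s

Convert throughput: Q = 104.8 kg/h = 104.8/3600 = 0.0291111 kg/s
t_res = M / Q_s = 4.66 ÷ 0.0291111 = 160.076 s

value=160.1 s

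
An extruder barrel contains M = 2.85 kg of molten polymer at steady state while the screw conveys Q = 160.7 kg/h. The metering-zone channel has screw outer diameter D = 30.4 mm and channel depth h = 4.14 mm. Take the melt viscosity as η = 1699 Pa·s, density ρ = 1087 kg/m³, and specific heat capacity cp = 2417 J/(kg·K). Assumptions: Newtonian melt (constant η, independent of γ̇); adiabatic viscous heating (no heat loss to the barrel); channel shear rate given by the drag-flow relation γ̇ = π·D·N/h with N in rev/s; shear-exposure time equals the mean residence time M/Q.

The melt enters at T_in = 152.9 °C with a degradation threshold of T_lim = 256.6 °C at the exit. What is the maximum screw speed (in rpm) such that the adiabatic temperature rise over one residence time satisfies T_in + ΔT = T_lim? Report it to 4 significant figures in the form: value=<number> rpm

value=130.3 rpm

Throughput in SI: Q_s = 160.7 kg/h ÷ 3600 s/h = 0.0446389 kg/s
Mean residence time: t_res = M/Q_s = 2.85 kg / 0.0446389 kg/s = 63.8457 s
Geometry in SI: D = 30.4 mm → 0.0304 m, h = 4.14 mm → 0.00414 m
ΔT_a = T_lim − T_in = 256.6 °C − 152.9 °C = 103.7 K
γ̇_max² = ΔT_a·ρ·cp/(η·t_res) = 103.7·1087·2417/(1699·63.8457) = 2511.66 s⁻²
γ̇_max = sqrt(2511.66) = 50.1164 s⁻¹
N_max = γ̇_max h / (πD) = 50.1164·0.00414/(π·0.0304) = 2.17249 rev/s → ×60 = 130.349 rpm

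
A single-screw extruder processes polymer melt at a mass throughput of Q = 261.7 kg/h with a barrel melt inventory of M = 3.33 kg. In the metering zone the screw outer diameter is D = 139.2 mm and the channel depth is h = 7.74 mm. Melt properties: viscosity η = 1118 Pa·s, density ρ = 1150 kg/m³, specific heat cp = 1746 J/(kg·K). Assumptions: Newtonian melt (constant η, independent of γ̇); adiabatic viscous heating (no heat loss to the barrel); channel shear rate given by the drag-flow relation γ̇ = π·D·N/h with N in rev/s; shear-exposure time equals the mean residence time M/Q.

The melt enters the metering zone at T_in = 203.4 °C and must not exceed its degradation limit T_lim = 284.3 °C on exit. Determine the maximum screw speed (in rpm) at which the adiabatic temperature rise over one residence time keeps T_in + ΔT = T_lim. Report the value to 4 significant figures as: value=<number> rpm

value=59.81 rpm

Q_s = Q / 3600 = 261.7 / 3600 = 0.0726944 kg/s
t_res = M / Q_s = 3.33 ÷ 0.0726944 = 45.8082 s
Geometry in SI: D = 139.2 mm → 0.1392 m, h = 7.74 mm → 0.00774 m
ΔT_a = T_lim − T_in = 284.3 °C − 203.4 °C = 80.9 K
γ̇_max² = ΔT_a·ρ·cp / (η·t_res) = [80.9 × 1150 × 1746] / [1118 × 45.8082] = 3171.8 s⁻²
γ̇_max = √3171.8 = 56.3187 s⁻¹
N_max = γ̇_max·h / (π·D) = 56.3187 · 0.00774 / (π · 0.1392) = 0.996792 rev/s = 59.8075 rpm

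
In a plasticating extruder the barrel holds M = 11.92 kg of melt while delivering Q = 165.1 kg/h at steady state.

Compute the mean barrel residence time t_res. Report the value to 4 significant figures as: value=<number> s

value=259.9 s

Convert throughput: Q = 165.1 kg/h = 165.1/3600 = 0.0458611 kg/s
Mean residence time: t_res = M/Q_s = 11.92 kg / 0.0458611 kg/s = 259.915 s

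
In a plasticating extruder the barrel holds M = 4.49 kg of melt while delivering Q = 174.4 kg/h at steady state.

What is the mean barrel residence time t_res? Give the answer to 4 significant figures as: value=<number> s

Throughput in SI: Q_s = 174.4 kg/h ÷ 3600 s/h = 0.0484444 kg/s
Mean residence time: t_res = M/Q_s = 4.49 kg / 0.0484444 kg/s = 92.6835 s

value=92.68 s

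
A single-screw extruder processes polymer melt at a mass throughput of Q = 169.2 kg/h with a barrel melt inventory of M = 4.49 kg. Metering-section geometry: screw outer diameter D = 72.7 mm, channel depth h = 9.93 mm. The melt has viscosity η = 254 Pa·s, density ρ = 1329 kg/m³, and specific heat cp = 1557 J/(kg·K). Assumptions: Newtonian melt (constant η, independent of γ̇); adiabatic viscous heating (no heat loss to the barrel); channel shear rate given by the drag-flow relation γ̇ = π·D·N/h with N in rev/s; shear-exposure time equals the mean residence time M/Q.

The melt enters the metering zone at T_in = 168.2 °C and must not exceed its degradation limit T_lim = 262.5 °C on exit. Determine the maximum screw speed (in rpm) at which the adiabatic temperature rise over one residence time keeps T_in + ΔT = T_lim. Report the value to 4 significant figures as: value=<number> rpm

Throughput in SI: Q_s = 169.2 kg/h ÷ 3600 s/h = 0.047 kg/s
t_res = M / Q_s = 4.49 / 0.047 = 95.5319 s
D = 72.7 mm = 0.0727 m;  h = 9.93 mm = 0.00993 m
ΔT_a = T_lim − T_in = 262.5 − 168.2 = 94.3 K
Invert ΔT = ηγ̇²t_res/(ρcp) for γ̇: γ̇_max² = ΔT_a ρ cp / (η t_res) = 94.3·1329·1557 / (254·95.5319) = 8041.61 s⁻²
γ̇_max = √8041.61 = 89.675 s⁻¹
N_max = γ̇_max·h / (π·D) = 89.675 · 0.00993 / (π · 0.0727) = 3.89885 rev/s = 233.931 rpm

value=233.9 rpm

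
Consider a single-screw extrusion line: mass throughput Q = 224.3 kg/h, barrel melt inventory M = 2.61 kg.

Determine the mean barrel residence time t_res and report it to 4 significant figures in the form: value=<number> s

Q_s = Q / 3600 = 224.3 / 3600 = 0.0623056 kg/s
t_res = M / Q_s = 2.61 / 0.0623056 = 41.8903 s

value=41.89 s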